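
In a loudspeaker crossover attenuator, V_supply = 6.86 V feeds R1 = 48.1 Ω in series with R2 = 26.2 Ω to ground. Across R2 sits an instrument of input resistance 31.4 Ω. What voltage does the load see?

R2 ‖ R_L = (26.2 × 31.4)/(26.2 + 31.4) = 14.28 Ω.
Now apply the divider: V_out = 6.86 × 0.2290 = 1.571 V.

V_out ≈ 1.57 V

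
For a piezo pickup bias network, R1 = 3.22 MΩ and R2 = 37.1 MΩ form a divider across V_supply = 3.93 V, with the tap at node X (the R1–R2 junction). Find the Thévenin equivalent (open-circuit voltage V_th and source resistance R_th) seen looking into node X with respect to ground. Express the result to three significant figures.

V_th ≈ 3.62 V, R_th ≈ 2.96 MΩ

With X open, the divider is unloaded: V_th = 3.93 × 37.1/40.32 = 3.616 V.
Looking into X with the source shorted: R_th = R1·R2/(R1+R2) = 3.220 × 37.1/40.32 = 2.963 MΩ.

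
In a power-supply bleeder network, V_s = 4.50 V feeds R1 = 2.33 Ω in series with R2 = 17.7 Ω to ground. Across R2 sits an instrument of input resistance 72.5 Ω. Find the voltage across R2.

V_out ≈ 3.87 V

R2 ‖ R_L = (17.7 × 72.5)/(17.7 + 72.5) = 14.23 Ω.
Now apply the divider: V_out = 4.50 × 0.8593 = 3.867 V.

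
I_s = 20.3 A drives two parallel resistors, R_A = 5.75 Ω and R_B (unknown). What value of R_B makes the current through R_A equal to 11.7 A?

R_B ≈ 7.82 Ω

The fraction through R_A equals R_B/(R_A+R_B).
With f = 0.5764, R_B = R_A · f/(1−f) = 5.75 × 1.360 = 7.823 Ω.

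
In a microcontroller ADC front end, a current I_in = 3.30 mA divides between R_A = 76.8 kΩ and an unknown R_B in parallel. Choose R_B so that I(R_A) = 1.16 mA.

Two-branch current divider: I_A = I_in · R_B/(R_A + R_B).
1.16/3.30 = R_B/(R_A + R_B) → R_B = R_A · (0.3515)/(1 − 0.3515) = 76.8 × 0.5421 = 41.63 kΩ.

R_B ≈ 41.6 kΩ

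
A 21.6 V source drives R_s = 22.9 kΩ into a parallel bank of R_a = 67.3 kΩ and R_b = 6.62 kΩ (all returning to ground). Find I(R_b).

I ≈ 0.680 mA

Combine the parallel branches: R_p = (1/67.3 + 1/6.62)⁻¹ = 6.027 kΩ.
V_A by voltage divider: V_A = 21.6 × 6.027/(22.9 + 6.027) = 4.500 V.
I(R_b) = V_A / R_b = 4.500/6.62 = 0.6798 mA.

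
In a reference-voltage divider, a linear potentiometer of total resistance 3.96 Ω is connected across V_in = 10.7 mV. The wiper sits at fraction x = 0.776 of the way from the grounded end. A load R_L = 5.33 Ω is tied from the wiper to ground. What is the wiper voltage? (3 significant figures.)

V_out ≈ 7.35 mV

The pot divides into 0.8870 Ω above the wiper and 3.073 Ω below.
(x·R_p) ‖ R_L = 1.949 Ω.
V_out = 10.7 × 1.949/(0.8870 + 1.949) = 7.354 mV.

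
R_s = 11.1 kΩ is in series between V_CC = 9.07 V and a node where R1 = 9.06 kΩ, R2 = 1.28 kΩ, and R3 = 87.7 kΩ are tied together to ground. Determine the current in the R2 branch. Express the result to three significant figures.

I ≈ 0.643 mA

Combine the parallel branches: R_p = (1/9.06 + 1/1.28 + 1/87.7)⁻¹ = 1.107 kΩ.
Node voltage V_A = V_CC · R_p/(R_s + R_p) = 9.07 × 0.09071 = 0.8228 V.
Branch current I = V_A/R2 = 0.8228/1.28 = 0.6428 mA.
(Check via current divider: I_total = 0.7430 mA; share G_k/ΣG = 0.8651 → same result.)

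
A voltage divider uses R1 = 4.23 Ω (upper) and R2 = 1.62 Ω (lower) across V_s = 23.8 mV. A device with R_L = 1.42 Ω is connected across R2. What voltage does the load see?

The load sits in parallel with R2, giving an effective lower resistance R2' = R2·R_L/(R2+R_L) = 0.7567 Ω.
Then V_out = V_s · R2'/(R1 + R2') = 23.8 × 0.7567/4.987 = 3.612 mV.

V_out ≈ 3.61 mV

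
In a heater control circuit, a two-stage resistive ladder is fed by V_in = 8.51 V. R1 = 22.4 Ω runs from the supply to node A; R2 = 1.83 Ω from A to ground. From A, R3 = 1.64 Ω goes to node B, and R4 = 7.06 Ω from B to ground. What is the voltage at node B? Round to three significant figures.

Node A sees R2 in parallel with the series input of stage 2, R3 + R4 = 8.700 Ω.
Effective lower resistance at A: R2 ‖ 8.700 = 1.512 Ω.
First divider: V_A = V_in · 1.512/(22.4 + 1.512) = 0.5381 V.
V_B = V_A × 0.8115 = 0.4367 V.

V_B ≈ 0.437 V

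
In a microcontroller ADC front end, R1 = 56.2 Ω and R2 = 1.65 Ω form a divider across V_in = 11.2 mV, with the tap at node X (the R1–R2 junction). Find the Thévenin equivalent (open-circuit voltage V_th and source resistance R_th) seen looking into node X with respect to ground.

V_th is the unloaded tap voltage: V_in · R2/(R1+R2) = 11.2 × 0.02852 = 0.3194 mV.
Zeroing V_in shorts the top of R1 to ground, so R_th = R1 ‖ R2 = 1.603 Ω.

V_th ≈ 0.319 mV, R_th ≈ 1.60 Ω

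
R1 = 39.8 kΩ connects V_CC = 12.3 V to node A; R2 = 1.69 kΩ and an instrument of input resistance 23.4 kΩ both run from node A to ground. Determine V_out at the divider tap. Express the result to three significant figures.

The load sits in parallel with R2, giving an effective lower resistance R2' = R2·R_L/(R2+R_L) = 1.576 kΩ.
Voltage divider with the loaded lower leg: V_out = 12.3 × 1.576/(39.8 + 1.576) = 12.3 × 0.03809 = 0.4686 V.

V_out ≈ 0.469 V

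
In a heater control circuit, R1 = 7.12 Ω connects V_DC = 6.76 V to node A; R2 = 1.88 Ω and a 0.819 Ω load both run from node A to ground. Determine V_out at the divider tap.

V_out ≈ 0.501 V

First combine the lower leg with the load: R2 ‖ R_L = 0.5705 Ω.
Now apply the divider: V_out = 6.76 × 0.07418 = 0.5015 V.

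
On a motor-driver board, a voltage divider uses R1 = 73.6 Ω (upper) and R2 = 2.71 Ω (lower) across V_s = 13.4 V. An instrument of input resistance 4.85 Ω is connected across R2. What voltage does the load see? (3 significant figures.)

R2 ‖ R_L = (2.71 × 4.85)/(2.71 + 4.85) = 1.739 Ω.
Then V_out = V_s · R2'/(R1 + R2') = 13.4 × 1.739/75.34 = 0.3092 V.

V_out ≈ 0.309 V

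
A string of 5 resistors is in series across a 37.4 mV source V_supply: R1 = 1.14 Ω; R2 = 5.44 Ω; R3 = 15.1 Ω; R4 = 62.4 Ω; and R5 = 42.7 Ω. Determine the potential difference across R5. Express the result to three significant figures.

Series total: ΣR = 1.14 + 5.44 + 15.1 + 62.4 + 42.7 = 126.8 Ω.
V = V_supply · R/ΣR = 37.4 × 0.3368 = 12.60 mV.

V ≈ 12.6 mV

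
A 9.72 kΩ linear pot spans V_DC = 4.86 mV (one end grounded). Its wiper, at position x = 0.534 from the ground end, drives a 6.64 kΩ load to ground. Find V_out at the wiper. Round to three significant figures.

V_out ≈ 1.90 mV

Split the track: R_lower = x·R_p = 5.190 kΩ, R_upper = (1−x)·R_p = 4.530 kΩ.
R_L loads the lower segment: effective lower R = 2.913 kΩ.
Then V_out = V_DC · 2.913/(4.530 + 2.913) = 1.902 mV.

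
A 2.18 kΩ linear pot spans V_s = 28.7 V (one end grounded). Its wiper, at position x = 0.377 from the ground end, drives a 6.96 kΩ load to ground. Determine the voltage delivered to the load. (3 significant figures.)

V_out ≈ 10.1 V

The pot divides into 1.358 kΩ above the wiper and 0.8219 kΩ below.
R_L loads the lower segment: effective lower R = 0.7351 kΩ.
V_out = 28.7 × 0.7351/(1.358 + 0.7351) = 10.08 V.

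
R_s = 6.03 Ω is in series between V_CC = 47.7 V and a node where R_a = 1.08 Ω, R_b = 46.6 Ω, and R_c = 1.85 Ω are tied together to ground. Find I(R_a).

I ≈ 4.43 A

Combine the parallel branches: R_p = (1/1.08 + 1/46.6 + 1/1.85)⁻¹ = 0.6721 Ω.
V_A = 47.7 × 0.6721/6.702 = 4.783 V.
I(R_a) = V_A / R_a = 4.783/1.08 = 4.429 A.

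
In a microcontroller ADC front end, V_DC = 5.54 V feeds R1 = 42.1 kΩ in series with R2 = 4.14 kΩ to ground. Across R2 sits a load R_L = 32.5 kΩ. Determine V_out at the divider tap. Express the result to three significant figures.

V_out ≈ 0.444 V

R2 ‖ R_L = (4.14 × 32.5)/(4.14 + 32.5) = 3.672 kΩ.
Then V_out = V_DC · R2'/(R1 + R2') = 5.54 × 3.672/45.77 = 0.4445 V.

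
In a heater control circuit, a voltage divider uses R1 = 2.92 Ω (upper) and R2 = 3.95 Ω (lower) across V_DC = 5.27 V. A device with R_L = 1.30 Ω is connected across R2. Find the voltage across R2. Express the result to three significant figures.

First combine the lower leg with the load: R2 ‖ R_L = 0.9781 Ω.
Voltage divider with the loaded lower leg: V_out = 5.27 × 0.9781/(2.92 + 0.9781) = 5.27 × 0.2509 = 1.322 V.

V_out ≈ 1.32 V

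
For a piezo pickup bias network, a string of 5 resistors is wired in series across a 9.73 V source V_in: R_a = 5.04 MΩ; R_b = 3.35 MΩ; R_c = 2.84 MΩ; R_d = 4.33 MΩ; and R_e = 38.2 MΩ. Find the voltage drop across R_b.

ΣR = 5.04 + 3.35 + 2.84 + 4.33 + 38.2 = 53.76 MΩ.
V = V_in · R/ΣR = 9.73 × 0.06231 = 0.6063 V.

V ≈ 0.606 V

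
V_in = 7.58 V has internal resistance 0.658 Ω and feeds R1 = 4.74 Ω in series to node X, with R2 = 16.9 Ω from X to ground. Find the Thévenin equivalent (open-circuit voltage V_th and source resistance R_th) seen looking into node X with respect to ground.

V_th ≈ 5.74 V, R_th ≈ 4.09 Ω

R1' = 0.658 + 4.74 = 5.398 Ω (source resistance + R1).
With X open, the divider is unloaded: V_th = 7.58 × 16.9/22.30 = 5.745 V.
Looking into X with the source shorted: R_th = R1'·R2/(R1'+R2) = 5.398 × 16.9/22.30 = 4.091 Ω.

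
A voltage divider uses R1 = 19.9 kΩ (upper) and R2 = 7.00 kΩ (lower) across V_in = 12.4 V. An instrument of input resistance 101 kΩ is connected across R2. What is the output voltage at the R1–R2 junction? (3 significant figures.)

The load sits in parallel with R2, giving an effective lower resistance R2' = R2·R_L/(R2+R_L) = 6.546 kΩ.
Then V_out = V_in · R2'/(R1 + R2') = 12.4 × 6.546/26.45 = 3.069 V.

V_out ≈ 3.07 V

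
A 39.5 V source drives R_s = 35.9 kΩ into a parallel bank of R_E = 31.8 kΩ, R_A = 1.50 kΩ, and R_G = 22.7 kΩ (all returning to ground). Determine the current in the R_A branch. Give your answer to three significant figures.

I ≈ 0.953 mA

Equivalent of the parallel group: R_p = 1.347 kΩ.
V_A by voltage divider: V_A = 39.5 × 1.347/(35.9 + 1.347) = 1.429 V.
I(R_A) = V_A / R_A = 1.429/1.50 = 0.9526 mA.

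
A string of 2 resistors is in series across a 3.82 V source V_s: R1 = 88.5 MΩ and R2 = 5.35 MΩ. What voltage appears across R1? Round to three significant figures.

V ≈ 3.60 V

Series total: ΣR = 88.5 + 5.35 = 93.85 MΩ.
V = V_s · R/ΣR = 3.82 × 0.9430 = 3.602 V.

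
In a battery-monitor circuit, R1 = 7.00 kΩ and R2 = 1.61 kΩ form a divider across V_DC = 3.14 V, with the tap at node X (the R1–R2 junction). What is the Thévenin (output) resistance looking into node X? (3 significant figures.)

Zeroing V_DC shorts the top of R1 to ground, so R_th = R1 ‖ R2 = 1.309 kΩ.

R_th ≈ 1.31 kΩ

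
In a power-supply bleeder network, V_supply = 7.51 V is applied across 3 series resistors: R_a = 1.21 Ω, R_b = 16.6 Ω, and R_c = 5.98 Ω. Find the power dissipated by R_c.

P ≈ 0.596 W

Series current I = V_supply/ΣR = 7.51/23.79 = 0.3157 A.
P(R_c) = I²·R_c = (0.3157)² × 5.98 = 0.5959 W.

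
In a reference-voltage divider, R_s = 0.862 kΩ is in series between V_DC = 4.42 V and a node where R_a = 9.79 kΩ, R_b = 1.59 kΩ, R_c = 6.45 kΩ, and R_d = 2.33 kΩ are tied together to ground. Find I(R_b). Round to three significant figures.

Equivalent of the parallel group: R_p = 0.7603 kΩ.
V_A = 4.42 × 0.7603/1.622 = 2.071 V.
Branch current I = V_A/R_b = 2.071/1.59 = 1.303 mA.

I ≈ 1.30 mA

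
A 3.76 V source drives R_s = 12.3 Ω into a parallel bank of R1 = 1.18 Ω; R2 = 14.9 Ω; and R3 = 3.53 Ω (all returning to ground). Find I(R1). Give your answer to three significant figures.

I ≈ 0.203 A

Combine the parallel branches: R_p = (1/1.18 + 1/14.9 + 1/3.53)⁻¹ = 0.8348 Ω.
Node voltage V_A = V_s · R_p/(R_s + R_p) = 3.76 × 0.06356 = 0.2390 V.
Branch current I = V_A/R1 = 0.2390/1.18 = 0.2025 A.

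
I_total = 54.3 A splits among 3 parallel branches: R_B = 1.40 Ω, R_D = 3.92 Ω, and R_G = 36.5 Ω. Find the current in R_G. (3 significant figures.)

Conductances: ΣG = 1/1.40 + 1/3.92 + 1/36.5 = 0.9968 (1/Ω).
Current divider: I(R_G) = I_total · G_k/ΣG = 54.3 × (0.02740/0.9968) = 54.3 × 0.02749 = 1.492 A.

I ≈ 1.49 A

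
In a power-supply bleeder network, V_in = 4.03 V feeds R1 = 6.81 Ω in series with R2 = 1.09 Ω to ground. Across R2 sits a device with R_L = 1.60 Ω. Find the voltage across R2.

The load sits in parallel with R2, giving an effective lower resistance R2' = R2·R_L/(R2+R_L) = 0.6483 Ω.
Voltage divider with the loaded lower leg: V_out = 4.03 × 0.6483/(6.81 + 0.6483) = 4.03 × 0.08693 = 0.3503 V.

V_out ≈ 0.350 V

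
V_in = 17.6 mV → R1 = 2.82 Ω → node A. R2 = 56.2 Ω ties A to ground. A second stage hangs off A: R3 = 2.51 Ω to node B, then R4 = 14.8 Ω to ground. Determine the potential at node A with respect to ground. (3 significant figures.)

V_A ≈ 14.5 mV

The second stage (R3 + R4 = 17.31 Ω) loads node A in parallel with R2.
R2 ‖ (R3+R4) = 13.23 Ω.
First divider: V_A = V_in · 13.23/(2.82 + 13.23) = 14.51 mV.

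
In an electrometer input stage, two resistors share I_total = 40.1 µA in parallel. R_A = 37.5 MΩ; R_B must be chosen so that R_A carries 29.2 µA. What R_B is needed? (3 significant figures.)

The fraction through R_A equals R_B/(R_A+R_B).
With f = 0.7282, R_B = R_A · f/(1−f) = 37.5 × 2.679 = 100.5 MΩ.

R_B ≈ 100 MΩ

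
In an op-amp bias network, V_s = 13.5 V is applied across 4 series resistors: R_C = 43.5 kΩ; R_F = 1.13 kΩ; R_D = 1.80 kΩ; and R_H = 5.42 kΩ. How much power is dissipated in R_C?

ΣR = 51.85 kΩ → I = 13.5/51.85 = 0.2604 mA.
V(R_C) = I·R = 11.33 V; P = V·I = 11.33 × 0.2604 = 2.949 mW.

P ≈ 2.95 mW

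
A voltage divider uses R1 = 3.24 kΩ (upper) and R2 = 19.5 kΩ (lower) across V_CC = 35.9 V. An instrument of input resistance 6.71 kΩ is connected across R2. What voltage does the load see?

R2 ‖ R_L = (19.5 × 6.71)/(19.5 + 6.71) = 4.992 kΩ.
Voltage divider with the loaded lower leg: V_out = 35.9 × 4.992/(3.24 + 4.992) = 35.9 × 0.6064 = 21.77 V.

V_out ≈ 21.8 V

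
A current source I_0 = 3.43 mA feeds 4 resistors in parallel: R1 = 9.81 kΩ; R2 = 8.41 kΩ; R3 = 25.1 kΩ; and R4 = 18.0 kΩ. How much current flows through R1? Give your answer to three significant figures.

Total conductance ΣG = 1/9.81 + 1/8.41 + 1/25.1 + 1/18.0 = 0.3162 (units of 1/kΩ).
Current divider: I(R1) = I_0 · G_k/ΣG = 3.43 × (0.1019/0.3162) = 3.43 × 0.3223 = 1.106 mA.

I ≈ 1.11 mA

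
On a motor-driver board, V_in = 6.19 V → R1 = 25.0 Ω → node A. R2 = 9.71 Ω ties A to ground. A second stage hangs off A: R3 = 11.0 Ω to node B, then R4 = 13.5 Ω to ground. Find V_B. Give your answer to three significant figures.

Node A sees R2 in parallel with the series input of stage 2, R3 + R4 = 24.50 Ω.
R2 ‖ (R3+R4) = 6.954 Ω.
V_A = 6.19 × 6.954/(25.0 + 6.954) = 1.347 V.
Then the unloaded second divider: V_B = V_A × R4/(R3+R4) = 1.347 × 0.5510 = 0.7423 V.

V_B ≈ 0.742 V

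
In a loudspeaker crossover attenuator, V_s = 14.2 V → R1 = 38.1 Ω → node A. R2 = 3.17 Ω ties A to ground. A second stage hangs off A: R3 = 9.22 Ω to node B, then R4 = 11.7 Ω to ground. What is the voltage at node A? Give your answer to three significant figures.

V_A ≈ 0.957 V

Node A sees R2 in parallel with the series input of stage 2, R3 + R4 = 20.92 Ω.
Effective lower resistance at A: R2 ‖ 20.92 = 2.753 Ω.
V_A = 14.2 × 2.753/(38.1 + 2.753) = 0.9569 V.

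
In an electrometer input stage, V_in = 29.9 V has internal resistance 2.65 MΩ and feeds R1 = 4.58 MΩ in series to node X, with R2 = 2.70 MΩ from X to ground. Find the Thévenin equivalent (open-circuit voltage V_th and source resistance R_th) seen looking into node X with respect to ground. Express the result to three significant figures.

V_th ≈ 8.13 V, R_th ≈ 1.97 MΩ

R1' = 2.65 + 4.58 = 7.230 MΩ (source resistance + R1).
Open-circuit (no load on X): V_th = V_in · R2/(R1' + R2) = 29.9 × 2.70/(7.230 + 2.70) = 8.130 V.
Looking into X with the source shorted: R_th = R1'·R2/(R1'+R2) = 7.230 × 2.70/9.930 = 1.966 MΩ.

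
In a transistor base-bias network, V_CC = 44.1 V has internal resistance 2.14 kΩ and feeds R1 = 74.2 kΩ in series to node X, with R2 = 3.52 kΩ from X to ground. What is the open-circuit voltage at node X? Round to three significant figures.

R1' = 2.14 + 74.2 = 76.34 kΩ (source resistance + R1).
V_th is the unloaded tap voltage: V_CC · R2/(R1'+R2) = 44.1 × 0.04408 = 1.944 V.

V_th ≈ 1.94 V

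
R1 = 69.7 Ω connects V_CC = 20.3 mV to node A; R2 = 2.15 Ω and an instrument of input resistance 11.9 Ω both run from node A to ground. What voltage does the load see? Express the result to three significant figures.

V_out ≈ 0.517 mV

R2 ‖ R_L = (2.15 × 11.9)/(2.15 + 11.9) = 1.821 Ω.
Now apply the divider: V_out = 20.3 × 0.02546 = 0.5169 mV.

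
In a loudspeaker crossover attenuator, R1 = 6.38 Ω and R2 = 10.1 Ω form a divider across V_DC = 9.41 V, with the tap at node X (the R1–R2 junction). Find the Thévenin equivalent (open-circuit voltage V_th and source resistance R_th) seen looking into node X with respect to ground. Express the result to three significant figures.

V_th ≈ 5.77 V, R_th ≈ 3.91 Ω

With X open, the divider is unloaded: V_th = 9.41 × 10.1/16.48 = 5.767 V.
Looking into X with the source shorted: R_th = R1·R2/(R1+R2) = 6.380 × 10.1/16.48 = 3.910 Ω.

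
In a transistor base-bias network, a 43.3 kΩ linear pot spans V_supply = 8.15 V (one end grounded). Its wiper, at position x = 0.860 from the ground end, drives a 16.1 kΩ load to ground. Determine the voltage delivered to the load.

Lower segment x·R_p = 37.24 kΩ; upper segment (1−x)·R_p = 6.062 kΩ.
(x·R_p) ‖ R_L = 11.24 kΩ.
Loaded-divider output: V_out = 8.15 × 0.6496 = 5.295 V.
(Unloaded: V_out = x·V_supply = 7.01 V.)

V_out ≈ 5.29 V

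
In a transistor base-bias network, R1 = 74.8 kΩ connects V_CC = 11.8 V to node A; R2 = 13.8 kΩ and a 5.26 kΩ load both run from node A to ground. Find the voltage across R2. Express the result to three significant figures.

The load sits in parallel with R2, giving an effective lower resistance R2' = R2·R_L/(R2+R_L) = 3.808 kΩ.
Then V_out = V_CC · R2'/(R1 + R2') = 11.8 × 3.808/78.61 = 0.5717 V.

V_out ≈ 0.572 V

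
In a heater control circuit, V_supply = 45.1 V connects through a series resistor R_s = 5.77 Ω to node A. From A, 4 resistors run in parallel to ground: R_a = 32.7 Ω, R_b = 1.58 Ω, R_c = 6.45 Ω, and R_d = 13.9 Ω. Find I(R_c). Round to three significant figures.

Parallel bank: R_p = 1/(1/32.7 + 1/1.58 + 1/6.45 + 1/13.9) = 1.123 Ω.
V_A = 45.1 × 1.123/6.893 = 7.348 V.
Branch current I = V_A/R_c = 7.348/6.45 = 1.139 A.

I ≈ 1.14 A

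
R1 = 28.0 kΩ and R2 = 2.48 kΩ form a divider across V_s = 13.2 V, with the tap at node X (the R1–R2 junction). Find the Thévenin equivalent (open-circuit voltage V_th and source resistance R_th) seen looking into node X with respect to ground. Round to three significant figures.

V_th ≈ 1.07 V, R_th ≈ 2.28 kΩ

Open-circuit (no load on X): V_th = V_s · R2/(R1 + R2) = 13.2 × 2.48/(28.00 + 2.48) = 1.074 V.
Zeroing V_s shorts the top of R1 to ground, so R_th = R1 ‖ R2 = 2.278 kΩ.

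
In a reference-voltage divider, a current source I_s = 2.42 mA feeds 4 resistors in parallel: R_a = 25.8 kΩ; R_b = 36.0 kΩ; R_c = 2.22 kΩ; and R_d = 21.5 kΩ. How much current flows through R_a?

I ≈ 0.166 mA

Conductances: ΣG = 1/25.8 + 1/36.0 + 1/2.22 + 1/21.5 = 0.5635 (1/kΩ).
Current divider: I(R_a) = I_s · G_k/ΣG = 2.42 × (0.03876/0.5635) = 2.42 × 0.06878 = 0.1665 mA.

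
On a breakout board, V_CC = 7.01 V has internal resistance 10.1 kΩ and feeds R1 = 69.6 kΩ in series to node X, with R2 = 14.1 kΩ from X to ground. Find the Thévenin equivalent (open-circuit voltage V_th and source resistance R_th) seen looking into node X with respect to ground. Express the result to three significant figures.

R1' = 10.1 + 69.6 = 79.70 kΩ (source resistance + R1).
Open-circuit (no load on X): V_th = V_CC · R2/(R1' + R2) = 7.01 × 14.1/(79.70 + 14.1) = 1.054 V.
With V_CC suppressed (replaced by a short), R_th = R1' ‖ R2 = (79.70 × 14.1)/(79.70 + 14.1) = 11.98 kΩ.

V_th ≈ 1.05 V, R_th ≈ 12.0 kΩ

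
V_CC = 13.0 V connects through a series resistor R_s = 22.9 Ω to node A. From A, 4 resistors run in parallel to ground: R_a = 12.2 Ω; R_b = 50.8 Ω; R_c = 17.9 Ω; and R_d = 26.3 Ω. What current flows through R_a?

Equivalent of the parallel group: R_p = 5.114 Ω.
V_A = 13.0 × 5.114/28.01 = 2.373 V.
Branch current I = V_A/R_a = 2.373/12.2 = 0.1945 A.

I ≈ 0.195 A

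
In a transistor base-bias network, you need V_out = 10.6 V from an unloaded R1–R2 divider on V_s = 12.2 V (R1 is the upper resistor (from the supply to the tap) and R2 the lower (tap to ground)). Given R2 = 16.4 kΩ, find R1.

R1 ≈ 2.48 kΩ

V_out/V_s = R2/(R1+R2) = 0.8689.
Rearranging, R1 = R2·(1−k)/k = 16.4 × 0.1509 = 2.475 kΩ.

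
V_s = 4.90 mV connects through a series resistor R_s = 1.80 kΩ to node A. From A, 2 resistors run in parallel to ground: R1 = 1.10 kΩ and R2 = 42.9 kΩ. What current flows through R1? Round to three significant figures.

Parallel bank: R_p = 1/(1/1.10 + 1/42.9) = 1.073 kΩ.
Node voltage V_A = V_s · R_p/(R_s + R_p) = 4.90 × 0.3734 = 1.830 mV.
Branch current I = V_A/R1 = 1.830/1.10 = 1.663 µA.
(Check via current divider: I_total = 1.706 µA; share G_k/ΣG = 0.9750 → same result.)

I ≈ 1.66 µA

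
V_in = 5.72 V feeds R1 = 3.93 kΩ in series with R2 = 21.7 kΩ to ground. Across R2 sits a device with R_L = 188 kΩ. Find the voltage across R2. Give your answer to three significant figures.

R2 ‖ R_L = (21.7 × 188)/(21.7 + 188) = 19.45 kΩ.
Voltage divider with the loaded lower leg: V_out = 5.72 × 19.45/(3.93 + 19.45) = 5.72 × 0.8319 = 4.759 V.
(Unloaded it would be 4.84 V; the load pulls it down.)

V_out ≈ 4.76 V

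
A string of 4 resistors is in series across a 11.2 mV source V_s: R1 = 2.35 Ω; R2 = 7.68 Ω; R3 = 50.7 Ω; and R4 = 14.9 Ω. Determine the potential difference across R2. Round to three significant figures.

Total series resistance ΣR = 2.35 + 7.68 + 50.7 + 14.9 = 75.63 Ω.
V = V_s · R/ΣR = 11.2 × 0.1015 = 1.137 mV.

V ≈ 1.14 mV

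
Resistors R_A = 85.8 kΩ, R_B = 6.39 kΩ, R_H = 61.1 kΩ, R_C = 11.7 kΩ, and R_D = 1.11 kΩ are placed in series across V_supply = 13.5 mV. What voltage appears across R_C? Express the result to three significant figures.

Total series resistance ΣR = 85.8 + 6.39 + 61.1 + 11.7 + 1.11 = 166.1 kΩ.
Voltage divider: V = V_supply · (11.70 / 166.1) = 13.5 × 0.07044 = 0.9509 mV.

V ≈ 0.951 mV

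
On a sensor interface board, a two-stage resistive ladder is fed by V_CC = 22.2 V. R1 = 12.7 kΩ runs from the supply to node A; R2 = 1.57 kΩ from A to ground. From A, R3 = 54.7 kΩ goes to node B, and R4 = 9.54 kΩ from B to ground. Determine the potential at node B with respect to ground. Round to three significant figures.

V_B ≈ 0.355 V

Looking into the second stage from A: R3 + R4 = 64.24 kΩ appears in parallel with R2.
R2 ‖ (R3+R4) = 1.533 kΩ.
So V_A = 22.2 × 0.1077 = 2.390 V.
Stage 2 is unloaded, so V_B = V_A · R4/(R3+R4) = 2.390 × 9.54/64.24 = 0.3550 V.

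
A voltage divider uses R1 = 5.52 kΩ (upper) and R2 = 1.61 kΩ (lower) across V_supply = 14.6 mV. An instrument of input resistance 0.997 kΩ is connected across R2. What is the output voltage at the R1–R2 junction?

V_out ≈ 1.47 mV

R2 ‖ R_L = (1.61 × 0.997)/(1.61 + 0.997) = 0.6157 kΩ.
Now apply the divider: V_out = 14.6 × 0.1003 = 1.465 mV.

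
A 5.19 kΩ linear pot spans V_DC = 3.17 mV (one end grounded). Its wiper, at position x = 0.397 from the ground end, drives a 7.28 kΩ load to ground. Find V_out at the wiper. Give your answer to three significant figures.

V_out ≈ 1.08 mV

The pot divides into 3.130 kΩ above the wiper and 2.060 kΩ below.
R_L loads the lower segment: effective lower R = 1.606 kΩ.
V_out = 3.17 × 1.606/(3.130 + 1.606) = 1.075 mV.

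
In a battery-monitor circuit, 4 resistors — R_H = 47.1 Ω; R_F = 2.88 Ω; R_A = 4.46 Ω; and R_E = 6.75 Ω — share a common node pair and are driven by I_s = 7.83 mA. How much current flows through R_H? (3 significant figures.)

Total conductance ΣG = 1/47.1 + 1/2.88 + 1/4.46 + 1/6.75 = 0.7408 (units of 1/Ω).
By the current-divider rule, I = I_s · G_k/ΣG = 7.83 × 0.02866 = 0.2244 mA.

I ≈ 0.224 mA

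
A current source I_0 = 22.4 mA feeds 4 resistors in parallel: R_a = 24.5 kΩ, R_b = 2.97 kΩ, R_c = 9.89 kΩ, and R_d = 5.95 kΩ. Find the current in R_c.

Conductances: ΣG = 1/24.5 + 1/2.97 + 1/9.89 + 1/5.95 = 0.6467 (1/kΩ).
Current divider: I(R_c) = I_0 · G_k/ΣG = 22.4 × (0.1011/0.6467) = 22.4 × 0.1564 = 3.502 mA.

I ≈ 3.50 mA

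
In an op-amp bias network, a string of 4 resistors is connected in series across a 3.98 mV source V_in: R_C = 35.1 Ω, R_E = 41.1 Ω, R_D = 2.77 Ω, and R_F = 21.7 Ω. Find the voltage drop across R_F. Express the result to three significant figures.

V ≈ 0.858 mV

Total series resistance ΣR = 35.1 + 41.1 + 2.77 + 21.7 = 100.7 Ω.
By the voltage-divider rule, V = 3.98 × 21.70/100.7 = 0.8579 mV.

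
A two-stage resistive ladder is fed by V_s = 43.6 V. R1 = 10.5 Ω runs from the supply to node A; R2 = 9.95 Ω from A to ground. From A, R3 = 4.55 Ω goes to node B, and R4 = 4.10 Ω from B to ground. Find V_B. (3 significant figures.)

The second stage (R3 + R4 = 8.650 Ω) loads node A in parallel with R2.
Effective lower resistance at A: R2 ‖ 8.650 = 4.627 Ω.
So V_A = 43.6 × 0.3059 = 13.34 V.
V_B = V_A × 0.4740 = 6.321 V.

V_B ≈ 6.32 V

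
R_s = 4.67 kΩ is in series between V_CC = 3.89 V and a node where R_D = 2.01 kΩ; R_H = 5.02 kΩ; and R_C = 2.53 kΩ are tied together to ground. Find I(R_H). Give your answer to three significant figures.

I ≈ 0.127 mA

Parallel bank: R_p = 1/(1/2.01 + 1/5.02 + 1/2.53) = 0.9158 kΩ.
Node voltage V_A = V_CC · R_p/(R_s + R_p) = 3.89 × 0.1639 = 0.6378 V.
I(R_H) = V_A / R_H = 0.6378/5.02 = 0.1270 mA.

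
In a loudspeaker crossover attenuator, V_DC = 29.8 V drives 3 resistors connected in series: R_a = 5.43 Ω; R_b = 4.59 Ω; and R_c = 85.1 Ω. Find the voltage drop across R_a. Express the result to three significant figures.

V ≈ 1.70 V

Series total: ΣR = 5.43 + 4.59 + 85.1 = 95.12 Ω.
By the voltage-divider rule, V = 29.8 × 5.430/95.12 = 1.701 V.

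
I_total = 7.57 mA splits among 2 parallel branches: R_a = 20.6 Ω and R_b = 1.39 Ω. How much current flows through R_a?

With just two branches, the current splits inversely with resistance.
So I = 7.57 × 1.39/21.99 = 0.4785 mA.

I ≈ 0.479 mA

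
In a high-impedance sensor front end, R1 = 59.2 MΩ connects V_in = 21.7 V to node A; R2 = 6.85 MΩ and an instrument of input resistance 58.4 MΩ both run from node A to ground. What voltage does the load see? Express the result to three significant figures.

V_out ≈ 2.04 V

R2 ‖ R_L = (6.85 × 58.4)/(6.85 + 58.4) = 6.131 MΩ.
Then V_out = V_in · R2'/(R1 + R2') = 21.7 × 6.131/65.33 = 2.036 V.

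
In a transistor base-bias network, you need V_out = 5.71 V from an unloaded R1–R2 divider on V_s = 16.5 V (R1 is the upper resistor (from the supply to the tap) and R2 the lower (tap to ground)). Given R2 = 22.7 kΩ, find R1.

V_out/V_s = R2/(R1+R2) = 0.3461.
So R1 = R2 · (V_s/V_out − 1) = 22.7 × (16.5/5.71 − 1) = 22.7 × 1.890 = 42.90 kΩ.

R1 ≈ 42.9 kΩ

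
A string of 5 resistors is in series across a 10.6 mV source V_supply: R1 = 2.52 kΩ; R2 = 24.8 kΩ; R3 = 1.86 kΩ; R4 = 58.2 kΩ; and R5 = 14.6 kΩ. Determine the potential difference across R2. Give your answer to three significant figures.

V ≈ 2.58 mV

ΣR = 2.52 + 24.8 + 1.86 + 58.2 + 14.6 = 102.0 kΩ.
Voltage divider: V = V_supply · (24.80 / 102.0) = 10.6 × 0.2432 = 2.578 mV.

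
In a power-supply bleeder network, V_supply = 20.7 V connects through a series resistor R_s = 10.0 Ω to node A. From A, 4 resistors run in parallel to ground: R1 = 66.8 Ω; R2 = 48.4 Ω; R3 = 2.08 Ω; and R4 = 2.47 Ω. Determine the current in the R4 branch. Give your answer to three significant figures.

I ≈ 0.821 A

Parallel bank: R_p = 1/(1/66.8 + 1/48.4 + 1/2.08 + 1/2.47) = 1.085 Ω.
Node voltage V_A = V_supply · R_p/(R_s + R_p) = 20.7 × 0.09792 = 2.027 V.
I(R4) = V_A / R4 = 2.027/2.47 = 0.8206 A.
(Check via current divider: I_total = 1.867 A; share G_k/ΣG = 0.4395 → same result.)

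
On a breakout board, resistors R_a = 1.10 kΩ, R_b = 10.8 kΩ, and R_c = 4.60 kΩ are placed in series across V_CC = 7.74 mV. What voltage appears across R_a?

Series total: ΣR = 1.10 + 10.8 + 4.60 = 16.50 kΩ.
V = V_CC · R/ΣR = 7.74 × 0.06667 = 0.5160 mV.

V ≈ 0.516 mV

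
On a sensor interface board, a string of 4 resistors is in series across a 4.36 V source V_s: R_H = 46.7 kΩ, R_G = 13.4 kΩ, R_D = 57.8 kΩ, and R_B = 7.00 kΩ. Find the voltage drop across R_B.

Series total: ΣR = 46.7 + 13.4 + 57.8 + 7.00 = 124.9 kΩ.
By the voltage-divider rule, V = 4.36 × 7.000/124.9 = 0.2444 V.

V ≈ 0.244 V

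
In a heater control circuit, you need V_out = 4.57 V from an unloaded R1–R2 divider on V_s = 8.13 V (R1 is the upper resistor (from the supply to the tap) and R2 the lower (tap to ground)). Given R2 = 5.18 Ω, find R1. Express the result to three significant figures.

V_out/V_s = R2/(R1+R2) = 0.5621.
So R1 = R2 · (V_s/V_out − 1) = 5.18 × (8.13/4.57 − 1) = 5.18 × 0.7790 = 4.035 Ω.

R1 ≈ 4.04 Ω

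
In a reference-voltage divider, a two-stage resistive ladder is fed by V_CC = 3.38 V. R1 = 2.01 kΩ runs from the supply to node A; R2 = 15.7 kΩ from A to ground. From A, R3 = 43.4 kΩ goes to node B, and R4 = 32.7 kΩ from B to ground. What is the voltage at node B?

V_B ≈ 1.26 V

The second stage (R3 + R4 = 76.10 kΩ) loads node A in parallel with R2.
Effective lower resistance at A: R2 ‖ 76.10 = 13.01 kΩ.
So V_A = 3.38 × 0.8662 = 2.928 V.
Stage 2 is unloaded, so V_B = V_A · R4/(R3+R4) = 2.928 × 32.7/76.10 = 1.258 V.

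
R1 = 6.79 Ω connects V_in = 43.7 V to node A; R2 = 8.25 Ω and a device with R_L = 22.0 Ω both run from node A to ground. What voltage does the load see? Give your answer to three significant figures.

R2 ‖ R_L = (8.25 × 22.0)/(8.25 + 22.0) = 6.000 Ω.
Now apply the divider: V_out = 43.7 × 0.4691 = 20.50 V.

V_out ≈ 20.5 V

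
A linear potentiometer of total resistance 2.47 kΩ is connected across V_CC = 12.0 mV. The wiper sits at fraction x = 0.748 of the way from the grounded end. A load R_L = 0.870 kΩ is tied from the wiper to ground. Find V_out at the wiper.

Lower segment x·R_p = 1.848 kΩ; upper segment (1−x)·R_p = 0.6224 kΩ.
R_L loads the lower segment: effective lower R = 0.5915 kΩ.
Loaded-divider output: V_out = 12.0 × 0.4872 = 5.847 mV.

V_out ≈ 5.85 mV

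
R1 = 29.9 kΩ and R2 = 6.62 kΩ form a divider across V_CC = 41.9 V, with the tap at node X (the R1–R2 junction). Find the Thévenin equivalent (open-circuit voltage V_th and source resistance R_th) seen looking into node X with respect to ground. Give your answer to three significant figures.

V_th ≈ 7.60 V, R_th ≈ 5.42 kΩ

With X open, the divider is unloaded: V_th = 41.9 × 6.62/36.52 = 7.595 V.
Zeroing V_CC shorts the top of R1 to ground, so R_th = R1 ‖ R2 = 5.420 kΩ.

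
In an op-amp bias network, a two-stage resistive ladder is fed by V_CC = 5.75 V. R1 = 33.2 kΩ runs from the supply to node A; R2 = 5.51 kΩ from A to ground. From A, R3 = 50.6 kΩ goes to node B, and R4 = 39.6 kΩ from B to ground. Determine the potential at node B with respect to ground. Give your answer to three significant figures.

Looking into the second stage from A: R3 + R4 = 90.20 kΩ appears in parallel with R2.
R2 ‖ (R3+R4) = 5.193 kΩ.
First divider: V_A = V_CC · 5.193/(33.2 + 5.193) = 0.7777 V.
Stage 2 is unloaded, so V_B = V_A · R4/(R3+R4) = 0.7777 × 39.6/90.20 = 0.3414 V.

V_B ≈ 0.341 V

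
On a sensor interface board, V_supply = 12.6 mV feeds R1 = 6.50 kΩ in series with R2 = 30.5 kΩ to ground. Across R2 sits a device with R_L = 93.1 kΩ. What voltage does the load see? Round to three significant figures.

First combine the lower leg with the load: R2 ‖ R_L = 22.97 kΩ.
Now apply the divider: V_out = 12.6 × 0.7795 = 9.821 mV.

V_out ≈ 9.82 mV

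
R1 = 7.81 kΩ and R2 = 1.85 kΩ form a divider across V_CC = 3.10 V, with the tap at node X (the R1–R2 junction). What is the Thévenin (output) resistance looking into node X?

R_th ≈ 1.50 kΩ

Looking into X with the source shorted: R_th = R1·R2/(R1+R2) = 7.810 × 1.85/9.660 = 1.496 kΩ.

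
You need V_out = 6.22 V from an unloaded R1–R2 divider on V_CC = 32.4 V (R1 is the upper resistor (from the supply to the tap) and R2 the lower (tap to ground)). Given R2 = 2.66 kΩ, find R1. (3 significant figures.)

R1 ≈ 11.2 kΩ

V_out/V_CC = R2/(R1+R2) = 0.1920.
Rearranging, R1 = R2·(1−k)/k = 2.66 × 4.209 = 11.20 kΩ.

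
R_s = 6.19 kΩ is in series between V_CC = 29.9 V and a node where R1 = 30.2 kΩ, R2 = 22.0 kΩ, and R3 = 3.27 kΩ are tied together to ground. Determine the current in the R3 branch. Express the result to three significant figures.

I ≈ 2.71 mA

Equivalent of the parallel group: R_p = 2.602 kΩ.
V_A = 29.9 × 2.602/8.792 = 8.848 V.
I(R3) = V_A / R3 = 8.848/3.27 = 2.706 mA.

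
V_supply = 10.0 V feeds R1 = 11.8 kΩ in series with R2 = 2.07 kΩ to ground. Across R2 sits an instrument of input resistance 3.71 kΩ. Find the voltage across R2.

The load sits in parallel with R2, giving an effective lower resistance R2' = R2·R_L/(R2+R_L) = 1.329 kΩ.
Voltage divider with the loaded lower leg: V_out = 10.0 × 1.329/(11.8 + 1.329) = 10.0 × 0.1012 = 1.012 V.

V_out ≈ 1.01 V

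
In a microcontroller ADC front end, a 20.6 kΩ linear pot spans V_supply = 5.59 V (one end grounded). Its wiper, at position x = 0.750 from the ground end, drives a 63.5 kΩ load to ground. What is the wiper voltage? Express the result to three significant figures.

Split the track: R_lower = x·R_p = 15.45 kΩ, R_upper = (1−x)·R_p = 5.150 kΩ.
R_L loads the lower segment: effective lower R = 12.43 kΩ.
Loaded-divider output: V_out = 5.59 × 0.7070 = 3.952 V.
(Unloaded: V_out = x·V_supply = 4.19 V.)

V_out ≈ 3.95 V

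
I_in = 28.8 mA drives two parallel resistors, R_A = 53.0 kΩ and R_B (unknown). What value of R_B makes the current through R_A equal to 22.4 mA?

R_B ≈ 185 kΩ

The fraction through R_A equals R_B/(R_A+R_B).
22.4/28.8 = R_B/(R_A + R_B) → R_B = R_A · (0.7778)/(1 − 0.7778) = 53.0 × 3.500 = 185.5 kΩ.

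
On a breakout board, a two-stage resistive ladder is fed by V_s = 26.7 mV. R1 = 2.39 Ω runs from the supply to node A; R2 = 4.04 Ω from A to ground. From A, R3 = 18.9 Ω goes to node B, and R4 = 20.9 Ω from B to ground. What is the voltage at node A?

Node A sees R2 in parallel with the series input of stage 2, R3 + R4 = 39.80 Ω.
Effective lower resistance at A: R2 ‖ 39.80 = 3.668 Ω.
So V_A = 26.7 × 0.6055 = 16.17 mV.

V_A ≈ 16.2 mV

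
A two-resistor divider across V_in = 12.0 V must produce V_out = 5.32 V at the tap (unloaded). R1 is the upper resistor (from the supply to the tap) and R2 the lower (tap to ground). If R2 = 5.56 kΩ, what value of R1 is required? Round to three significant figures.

V_out/V_in = R2/(R1+R2) = 0.4433.
Rearranging, R1 = R2·(1−k)/k = 5.56 × 1.256 = 6.981 kΩ.

R1 ≈ 6.98 kΩ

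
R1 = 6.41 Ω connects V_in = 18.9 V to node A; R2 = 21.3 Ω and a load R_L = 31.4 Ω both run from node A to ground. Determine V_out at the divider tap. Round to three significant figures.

The load sits in parallel with R2, giving an effective lower resistance R2' = R2·R_L/(R2+R_L) = 12.69 Ω.
Now apply the divider: V_out = 18.9 × 0.6644 = 12.56 V.

V_out ≈ 12.6 V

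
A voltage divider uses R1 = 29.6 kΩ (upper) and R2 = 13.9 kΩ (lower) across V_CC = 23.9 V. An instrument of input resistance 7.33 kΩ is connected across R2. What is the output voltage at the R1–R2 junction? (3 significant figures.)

V_out ≈ 3.33 V

The load sits in parallel with R2, giving an effective lower resistance R2' = R2·R_L/(R2+R_L) = 4.799 kΩ.
Now apply the divider: V_out = 23.9 × 0.1395 = 3.334 V.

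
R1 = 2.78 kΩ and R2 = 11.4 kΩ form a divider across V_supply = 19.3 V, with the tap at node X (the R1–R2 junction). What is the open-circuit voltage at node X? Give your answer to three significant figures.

V_th ≈ 15.5 V

V_th is the unloaded tap voltage: V_supply · R2/(R1+R2) = 19.3 × 0.8039 = 15.52 V.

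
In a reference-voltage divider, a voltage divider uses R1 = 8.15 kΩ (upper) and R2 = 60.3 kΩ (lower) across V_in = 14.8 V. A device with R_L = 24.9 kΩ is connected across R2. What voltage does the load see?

R2 ‖ R_L = (60.3 × 24.9)/(60.3 + 24.9) = 17.62 kΩ.
Now apply the divider: V_out = 14.8 × 0.6838 = 10.12 V.

V_out ≈ 10.1 V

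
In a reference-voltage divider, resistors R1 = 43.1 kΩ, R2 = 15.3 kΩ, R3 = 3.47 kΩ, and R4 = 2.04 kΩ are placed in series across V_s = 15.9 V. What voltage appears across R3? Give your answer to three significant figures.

Series total: ΣR = 43.1 + 15.3 + 3.47 + 2.04 = 63.91 kΩ.
Voltage divider: V = V_s · (3.470 / 63.91) = 15.9 × 0.05430 = 0.8633 V.

V ≈ 0.863 V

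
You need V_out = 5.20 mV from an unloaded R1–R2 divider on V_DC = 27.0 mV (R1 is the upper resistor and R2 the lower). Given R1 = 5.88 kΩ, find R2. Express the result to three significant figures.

The divider ratio is R2/(R1+R2) = 5.20/27.0 = 0.1926.
So R2 = R1 · V_out/(V_DC − V_out) = 5.88 × 5.20/(27.0 − 5.20) = 5.88 × 0.2385 = 1.403 kΩ.

R2 ≈ 1.40 kΩ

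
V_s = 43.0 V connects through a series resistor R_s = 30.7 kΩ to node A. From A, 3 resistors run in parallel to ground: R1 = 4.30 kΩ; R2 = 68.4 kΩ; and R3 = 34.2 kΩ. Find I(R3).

I ≈ 0.133 mA

Equivalent of the parallel group: R_p = 3.618 kΩ.
Node voltage V_A = V_s · R_p/(R_s + R_p) = 43.0 × 0.1054 = 4.533 V.
I(R3) = V_A / R3 = 4.533/34.2 = 0.1325 mA.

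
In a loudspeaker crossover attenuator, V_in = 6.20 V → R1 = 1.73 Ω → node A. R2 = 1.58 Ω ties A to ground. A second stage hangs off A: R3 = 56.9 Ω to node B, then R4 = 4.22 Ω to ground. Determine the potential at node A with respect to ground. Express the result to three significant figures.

V_A ≈ 2.92 V

The second stage (R3 + R4 = 61.12 Ω) loads node A in parallel with R2.
R2 ‖ (R3+R4) = 1.540 Ω.
V_A = 6.20 × 1.540/(1.73 + 1.540) = 2.920 V.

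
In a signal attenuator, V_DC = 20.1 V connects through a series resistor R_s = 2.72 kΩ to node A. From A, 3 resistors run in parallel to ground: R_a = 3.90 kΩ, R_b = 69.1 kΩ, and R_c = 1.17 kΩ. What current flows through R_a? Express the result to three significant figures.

I ≈ 1.27 mA

Equivalent of the parallel group: R_p = 0.8884 kΩ.
V_A = 20.1 × 0.8884/3.608 = 4.949 V.
I(R_a) = V_A / R_a = 4.949/3.90 = 1.269 mA.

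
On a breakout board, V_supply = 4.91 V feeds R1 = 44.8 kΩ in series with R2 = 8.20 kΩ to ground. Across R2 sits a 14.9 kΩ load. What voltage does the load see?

V_out ≈ 0.518 V

The load sits in parallel with R2, giving an effective lower resistance R2' = R2·R_L/(R2+R_L) = 5.289 kΩ.
Now apply the divider: V_out = 4.91 × 0.1056 = 0.5185 V.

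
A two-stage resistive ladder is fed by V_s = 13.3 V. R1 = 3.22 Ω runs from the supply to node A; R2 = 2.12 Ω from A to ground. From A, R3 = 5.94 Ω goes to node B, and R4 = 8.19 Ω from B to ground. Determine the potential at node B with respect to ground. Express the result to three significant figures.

Looking into the second stage from A: R3 + R4 = 14.13 Ω appears in parallel with R2.
R2 ‖ (R3+R4) = 1.843 Ω.
V_A = 13.3 × 1.843/(3.22 + 1.843) = 4.842 V.
V_B = V_A × 0.5796 = 2.807 V.

V_B ≈ 2.81 V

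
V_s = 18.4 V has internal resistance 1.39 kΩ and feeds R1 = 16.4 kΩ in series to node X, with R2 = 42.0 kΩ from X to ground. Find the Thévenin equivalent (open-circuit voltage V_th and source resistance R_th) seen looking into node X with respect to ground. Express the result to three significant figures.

V_th ≈ 12.9 V, R_th ≈ 12.5 kΩ

R1' = 1.39 + 16.4 = 17.79 kΩ (source resistance + R1).
V_th is the unloaded tap voltage: V_s · R2/(R1'+R2) = 18.4 × 0.7025 = 12.93 V.
Looking into X with the source shorted: R_th = R1'·R2/(R1'+R2) = 17.79 × 42.0/59.79 = 12.50 kΩ.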